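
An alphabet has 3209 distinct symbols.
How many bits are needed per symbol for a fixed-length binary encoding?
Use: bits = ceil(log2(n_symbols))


log2(3209) = 11.6479
Bracket: 2^11 = 2048 < 3209 <= 2^12 = 4096
So ceil(log2(3209)) = 12

bits = ceil(log2(3209)) = ceil(11.6479) = 12 bits


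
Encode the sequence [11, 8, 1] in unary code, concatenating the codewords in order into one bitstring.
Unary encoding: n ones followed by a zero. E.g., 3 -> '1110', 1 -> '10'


Encode each number as n ones followed by a terminating 0:
  11 -> 111111111110 (12 bits)
  8 -> 111111110 (9 bits)
  1 -> 10 (2 bits)
Total length = 12 + 9 + 2 = 23 bits.

Unary([11, 8, 1]) = 11111111111011111111010 (23 bits)


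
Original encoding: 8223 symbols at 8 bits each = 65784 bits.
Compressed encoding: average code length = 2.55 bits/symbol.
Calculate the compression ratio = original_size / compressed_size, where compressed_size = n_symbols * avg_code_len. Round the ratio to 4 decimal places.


original_size = n_symbols * orig_bits = 8223 * 8 = 65784 bits
compressed_size = n_symbols * avg_code_len = 8223 * 2.55 = 20968.65 bits
ratio = original_size / compressed_size = 65784 / 20968.65 = 3.1373

Compression ratio = 3.1373


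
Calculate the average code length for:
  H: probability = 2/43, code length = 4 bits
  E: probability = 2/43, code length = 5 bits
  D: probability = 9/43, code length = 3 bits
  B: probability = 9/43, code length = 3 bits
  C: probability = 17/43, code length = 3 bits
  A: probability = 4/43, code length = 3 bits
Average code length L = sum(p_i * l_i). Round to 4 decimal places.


Weighted contributions p_i * l_i:
  H: (2/43) * 4 = 8/43
  E: (2/43) * 5 = 10/43
  D: (9/43) * 3 = 27/43
  B: (9/43) * 3 = 27/43
  C: (17/43) * 3 = 51/43
  A: (4/43) * 3 = 12/43
Sum = (8 + 10 + 27 + 27 + 51 + 12)/43 = 135/43

L = 135/43 = 3.1395 bits/symbol


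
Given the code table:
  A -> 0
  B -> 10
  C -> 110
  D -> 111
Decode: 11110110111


Decoding:
111 -> D
10 -> B
110 -> C
111 -> D


Result: DBCD


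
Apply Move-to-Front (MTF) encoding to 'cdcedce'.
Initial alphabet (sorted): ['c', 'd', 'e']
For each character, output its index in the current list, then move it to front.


MTF encoding:
'c': index 0 in ['c', 'd', 'e'] -> ['c', 'd', 'e']
'd': index 1 in ['c', 'd', 'e'] -> ['d', 'c', 'e']
'c': index 1 in ['d', 'c', 'e'] -> ['c', 'd', 'e']
'e': index 2 in ['c', 'd', 'e'] -> ['e', 'c', 'd']
'd': index 2 in ['e', 'c', 'd'] -> ['d', 'e', 'c']
'c': index 2 in ['d', 'e', 'c'] -> ['c', 'd', 'e']
'e': index 2 in ['c', 'd', 'e'] -> ['e', 'c', 'd']


Output: [0, 1, 1, 2, 2, 2, 2]


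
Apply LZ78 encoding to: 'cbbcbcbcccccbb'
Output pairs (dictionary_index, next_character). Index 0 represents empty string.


LZ78 encoding steps:
Dictionary: {0: ''}
Step 1: w='' (idx 0), next='c' -> output (0, 'c'), add 'c' as idx 1
Step 2: w='' (idx 0), next='b' -> output (0, 'b'), add 'b' as idx 2
Step 3: w='b' (idx 2), next='c' -> output (2, 'c'), add 'bc' as idx 3
Step 4: w='bc' (idx 3), next='b' -> output (3, 'b'), add 'bcb' as idx 4
Step 5: w='c' (idx 1), next='c' -> output (1, 'c'), add 'cc' as idx 5
Step 6: w='cc' (idx 5), next='c' -> output (5, 'c'), add 'ccc' as idx 6
Step 7: w='b' (idx 2), next='b' -> output (2, 'b'), add 'bb' as idx 7


Encoded: [(0, 'c'), (0, 'b'), (2, 'c'), (3, 'b'), (1, 'c'), (5, 'c'), (2, 'b')]


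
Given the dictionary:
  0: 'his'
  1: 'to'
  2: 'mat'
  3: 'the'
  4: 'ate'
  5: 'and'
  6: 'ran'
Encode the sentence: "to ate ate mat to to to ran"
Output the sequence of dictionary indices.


Look up each word in the dictionary:
  'to' -> 1
  'ate' -> 4
  'ate' -> 4
  'mat' -> 2
  'to' -> 1
  'to' -> 1
  'to' -> 1
  'ran' -> 6

Encoded: [1, 4, 4, 2, 1, 1, 1, 6]


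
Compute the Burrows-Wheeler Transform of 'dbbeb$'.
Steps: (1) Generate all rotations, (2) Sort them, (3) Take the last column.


Rotations (sorted):
  0: $dbbeb -> last char: b
  1: b$dbbe -> last char: e
  2: bbeb$d -> last char: d
  3: beb$db -> last char: b
  4: dbbeb$ -> last char: $
  5: eb$dbb -> last char: b


BWT = bedb$b


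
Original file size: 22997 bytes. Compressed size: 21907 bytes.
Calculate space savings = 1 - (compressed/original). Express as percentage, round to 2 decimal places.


ratio = compressed/original = 21907/22997 = 0.952603
savings = 1 - ratio = 1 - 0.952603 = 0.047397
as a percentage: 0.047397 * 100 = 4.74%

Space savings = 1 - 21907/22997 = 4.74%


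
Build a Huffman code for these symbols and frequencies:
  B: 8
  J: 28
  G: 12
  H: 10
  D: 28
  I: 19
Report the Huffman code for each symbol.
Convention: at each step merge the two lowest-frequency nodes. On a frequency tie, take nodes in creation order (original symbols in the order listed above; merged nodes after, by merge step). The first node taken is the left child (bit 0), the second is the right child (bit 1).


Huffman tree construction:
Step 1: Merge B(8) + H(10) = 18
Step 2: Merge G(12) + (B+H)(18) = 30
Step 3: Merge I(19) + J(28) = 47
Step 4: Merge D(28) + (G+(B+H))(30) = 58
Step 5: Merge (I+J)(47) + (D+(G+(B+H)))(58) = 105
Read each symbol's code off the tree from the root (left child = 0, right child = 1).

Codes:
  B: 1110 (length 4)
  J: 01 (length 2)
  G: 110 (length 3)
  H: 1111 (length 4)
  D: 10 (length 2)
  I: 00 (length 2)
Average code length: 258/105 = 2.4571 bits/symbol


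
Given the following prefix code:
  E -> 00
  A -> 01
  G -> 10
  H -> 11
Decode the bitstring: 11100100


Decoding step by step:
Bits 11 -> H
Bits 10 -> G
Bits 01 -> A
Bits 00 -> E


Decoded message: HGAE


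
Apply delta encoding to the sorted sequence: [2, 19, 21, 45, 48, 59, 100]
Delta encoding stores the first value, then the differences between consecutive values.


First value: 2
Deltas:
  19 - 2 = 17
  21 - 19 = 2
  45 - 21 = 24
  48 - 45 = 3
  59 - 48 = 11
  100 - 59 = 41


Delta encoded: [2, 17, 2, 24, 3, 11, 41]


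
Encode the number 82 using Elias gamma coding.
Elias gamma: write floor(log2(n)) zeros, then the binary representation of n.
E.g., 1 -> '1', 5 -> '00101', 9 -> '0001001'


num_bits = floor(log2(82)) + 1 = 7
leading_zeros = num_bits - 1 = 6
binary(82) = 1010010

Elias gamma(82) = '000000' + '1010010' = 0000001010010 (13 bits)


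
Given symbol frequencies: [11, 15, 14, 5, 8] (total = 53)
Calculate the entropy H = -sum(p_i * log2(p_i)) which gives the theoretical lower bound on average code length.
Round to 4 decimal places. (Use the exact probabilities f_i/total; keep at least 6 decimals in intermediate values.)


Per-symbol terms -p_i * log2(p_i) with p_i = f_i/53:
  p = 11/53 = 0.207547: log2(p) = -2.268489, -p*log2(p) = 0.470818
  p = 15/53 = 0.283019: log2(p) = -1.821030, -p*log2(p) = 0.515386
  p = 14/53 = 0.264151: log2(p) = -1.920566, -p*log2(p) = 0.507319
  p = 5/53 = 0.094340: log2(p) = -3.405992, -p*log2(p) = 0.321320
  p = 8/53 = 0.150943: log2(p) = -2.727920, -p*log2(p) = 0.411762
H = 0.470818 + 0.515386 + 0.507319 + 0.321320 + 0.411762 = 2.226605

H = 2.2266 bits/symbol


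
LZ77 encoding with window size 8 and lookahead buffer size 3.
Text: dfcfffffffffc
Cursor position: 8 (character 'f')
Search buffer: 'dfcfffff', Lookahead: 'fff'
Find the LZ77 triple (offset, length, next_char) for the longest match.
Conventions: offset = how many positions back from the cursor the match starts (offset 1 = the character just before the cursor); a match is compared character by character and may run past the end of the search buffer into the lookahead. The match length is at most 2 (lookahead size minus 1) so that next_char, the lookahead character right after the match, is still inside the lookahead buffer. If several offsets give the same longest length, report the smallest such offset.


Try each offset into the search buffer:
  offset=1 (pos 7, char 'f'): match length 2
  offset=2 (pos 6, char 'f'): match length 2
  offset=3 (pos 5, char 'f'): match length 2
  offset=4 (pos 4, char 'f'): match length 2
  offset=5 (pos 3, char 'f'): match length 2
  offset=6 (pos 2, char 'c'): match length 0
  offset=7 (pos 1, char 'f'): match length 1
  offset=8 (pos 0, char 'd'): match length 0
Longest match has length 2, found at offsets 1, 2, 3, 4, 5; take the smallest, offset 1.
next_char = character at position 8 + 2 = 10 -> 'f'

Best match: offset=1, length=2 (matching 'ff' starting at position 7)
LZ77 triple: (1, 2, 'f')


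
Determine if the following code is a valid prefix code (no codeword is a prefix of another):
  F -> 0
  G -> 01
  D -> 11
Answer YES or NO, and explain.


Checking each pair (does one codeword prefix another?):
  F='0' vs G='01': prefix -- VIOLATION

NO -- this is NOT a valid prefix code. F (0) is a prefix of G (01).


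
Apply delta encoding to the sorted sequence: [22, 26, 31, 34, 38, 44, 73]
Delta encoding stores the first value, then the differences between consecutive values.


First value: 22
Deltas:
  26 - 22 = 4
  31 - 26 = 5
  34 - 31 = 3
  38 - 34 = 4
  44 - 38 = 6
  73 - 44 = 29


Delta encoded: [22, 4, 5, 3, 4, 6, 29]


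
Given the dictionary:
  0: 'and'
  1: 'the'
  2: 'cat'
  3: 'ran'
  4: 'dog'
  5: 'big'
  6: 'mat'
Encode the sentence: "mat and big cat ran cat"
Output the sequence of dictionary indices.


Look up each word in the dictionary:
  'mat' -> 6
  'and' -> 0
  'big' -> 5
  'cat' -> 2
  'ran' -> 3
  'cat' -> 2

Encoded: [6, 0, 5, 2, 3, 2]


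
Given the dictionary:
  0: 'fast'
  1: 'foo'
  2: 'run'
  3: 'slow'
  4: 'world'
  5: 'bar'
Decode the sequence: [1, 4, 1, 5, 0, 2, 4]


Look up each index in the dictionary:
  1 -> 'foo'
  4 -> 'world'
  1 -> 'foo'
  5 -> 'bar'
  0 -> 'fast'
  2 -> 'run'
  4 -> 'world'

Decoded: "foo world foo bar fast run world"


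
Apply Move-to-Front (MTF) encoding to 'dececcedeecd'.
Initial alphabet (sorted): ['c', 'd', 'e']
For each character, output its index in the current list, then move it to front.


MTF encoding:
'd': index 1 in ['c', 'd', 'e'] -> ['d', 'c', 'e']
'e': index 2 in ['d', 'c', 'e'] -> ['e', 'd', 'c']
'c': index 2 in ['e', 'd', 'c'] -> ['c', 'e', 'd']
'e': index 1 in ['c', 'e', 'd'] -> ['e', 'c', 'd']
'c': index 1 in ['e', 'c', 'd'] -> ['c', 'e', 'd']
'c': index 0 in ['c', 'e', 'd'] -> ['c', 'e', 'd']
'e': index 1 in ['c', 'e', 'd'] -> ['e', 'c', 'd']
'd': index 2 in ['e', 'c', 'd'] -> ['d', 'e', 'c']
'e': index 1 in ['d', 'e', 'c'] -> ['e', 'd', 'c']
'e': index 0 in ['e', 'd', 'c'] -> ['e', 'd', 'c']
'c': index 2 in ['e', 'd', 'c'] -> ['c', 'e', 'd']
'd': index 2 in ['c', 'e', 'd'] -> ['d', 'c', 'e']


Output: [1, 2, 2, 1, 1, 0, 1, 2, 1, 0, 2, 2]


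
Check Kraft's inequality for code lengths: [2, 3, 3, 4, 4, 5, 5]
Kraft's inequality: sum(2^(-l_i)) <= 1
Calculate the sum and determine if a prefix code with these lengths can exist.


Sum = 2^(-2) + 2^(-3) + 2^(-3) + 2^(-4) + 2^(-4) + 2^(-5) + 2^(-5)
    = 0.25 + 0.125 + 0.125 + 0.0625 + 0.0625 + 0.03125 + 0.03125
    = 22/32 = 0.6875
Since 0.6875 <= 1, Kraft's inequality IS satisfied.
A prefix code with these lengths CAN exist.

Kraft sum = 0.6875. Satisfied.


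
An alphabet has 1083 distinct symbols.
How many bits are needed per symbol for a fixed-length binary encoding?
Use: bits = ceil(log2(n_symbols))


log2(1083) = 10.0808
Bracket: 2^10 = 1024 < 1083 <= 2^11 = 2048
So ceil(log2(1083)) = 11

bits = ceil(log2(1083)) = ceil(10.0808) = 11 bits


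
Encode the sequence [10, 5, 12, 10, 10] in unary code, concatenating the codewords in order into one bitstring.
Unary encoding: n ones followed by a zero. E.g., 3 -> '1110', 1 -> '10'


Encode each number as n ones followed by a terminating 0:
  10 -> 11111111110 (11 bits)
  5 -> 111110 (6 bits)
  12 -> 1111111111110 (13 bits)
  10 -> 11111111110 (11 bits)
  10 -> 11111111110 (11 bits)
Total length = 11 + 6 + 13 + 11 + 11 = 52 bits.

Unary([10, 5, 12, 10, 10]) = 1111111111011111011111111111101111111111011111111110 (52 bits)


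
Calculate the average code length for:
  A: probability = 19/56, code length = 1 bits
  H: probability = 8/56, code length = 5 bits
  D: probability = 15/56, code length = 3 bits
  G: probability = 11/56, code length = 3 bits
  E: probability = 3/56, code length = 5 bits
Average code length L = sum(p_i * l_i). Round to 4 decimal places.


Weighted contributions p_i * l_i:
  A: (19/56) * 1 = 19/56
  H: (8/56) * 5 = 40/56
  D: (15/56) * 3 = 45/56
  G: (11/56) * 3 = 33/56
  E: (3/56) * 5 = 15/56
Sum = (19 + 40 + 45 + 33 + 15)/56 = 152/56

L = 152/56 = 2.7143 bits/symbol


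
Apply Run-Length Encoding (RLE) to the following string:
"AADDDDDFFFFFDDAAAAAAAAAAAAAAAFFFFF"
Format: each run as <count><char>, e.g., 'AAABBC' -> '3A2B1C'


Scanning runs left to right:
  i=0: run of 'A' x 2 -> '2A'
  i=2: run of 'D' x 5 -> '5D'
  i=7: run of 'F' x 5 -> '5F'
  i=12: run of 'D' x 2 -> '2D'
  i=14: run of 'A' x 15 -> '15A'
  i=29: run of 'F' x 5 -> '5F'

RLE = 2A5D5F2D15A5F


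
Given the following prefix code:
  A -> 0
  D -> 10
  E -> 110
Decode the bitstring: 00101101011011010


Decoding step by step:
Bits 0 -> A
Bits 0 -> A
Bits 10 -> D
Bits 110 -> E
Bits 10 -> D
Bits 110 -> E
Bits 110 -> E
Bits 10 -> D


Decoded message: AADEDEED


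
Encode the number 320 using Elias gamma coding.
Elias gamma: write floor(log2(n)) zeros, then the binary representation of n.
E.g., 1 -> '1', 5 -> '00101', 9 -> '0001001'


num_bits = floor(log2(320)) + 1 = 9
leading_zeros = num_bits - 1 = 8
binary(320) = 101000000

Elias gamma(320) = '00000000' + '101000000' = 00000000101000000 (17 bits)


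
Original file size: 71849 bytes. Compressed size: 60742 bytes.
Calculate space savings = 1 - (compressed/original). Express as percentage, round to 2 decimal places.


ratio = compressed/original = 60742/71849 = 0.845412
savings = 1 - ratio = 1 - 0.845412 = 0.154588
as a percentage: 0.154588 * 100 = 15.46%

Space savings = 1 - 60742/71849 = 15.46%


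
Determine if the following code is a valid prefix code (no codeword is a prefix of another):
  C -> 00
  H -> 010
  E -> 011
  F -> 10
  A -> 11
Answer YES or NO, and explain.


Checking each pair (does one codeword prefix another?):
  C='00' vs H='010': no prefix
  C='00' vs E='011': no prefix
  C='00' vs F='10': no prefix
  C='00' vs A='11': no prefix
  H='010' vs C='00': no prefix
  H='010' vs E='011': no prefix
  H='010' vs F='10': no prefix
  H='010' vs A='11': no prefix
  E='011' vs C='00': no prefix
  E='011' vs H='010': no prefix
  E='011' vs F='10': no prefix
  E='011' vs A='11': no prefix
  F='10' vs C='00': no prefix
  F='10' vs H='010': no prefix
  F='10' vs E='011': no prefix
  F='10' vs A='11': no prefix
  A='11' vs C='00': no prefix
  A='11' vs H='010': no prefix
  A='11' vs E='011': no prefix
  A='11' vs F='10': no prefix
No violation found over all pairs.

YES -- this is a valid prefix code. No codeword is a prefix of any other codeword.


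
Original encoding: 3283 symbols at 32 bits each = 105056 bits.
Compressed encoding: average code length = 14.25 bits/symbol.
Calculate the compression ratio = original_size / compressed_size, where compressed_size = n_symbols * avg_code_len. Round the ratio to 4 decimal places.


original_size = n_symbols * orig_bits = 3283 * 32 = 105056 bits
compressed_size = n_symbols * avg_code_len = 3283 * 14.25 = 46782.75 bits
ratio = original_size / compressed_size = 105056 / 46782.75 = 2.2456

Compression ratio = 2.2456


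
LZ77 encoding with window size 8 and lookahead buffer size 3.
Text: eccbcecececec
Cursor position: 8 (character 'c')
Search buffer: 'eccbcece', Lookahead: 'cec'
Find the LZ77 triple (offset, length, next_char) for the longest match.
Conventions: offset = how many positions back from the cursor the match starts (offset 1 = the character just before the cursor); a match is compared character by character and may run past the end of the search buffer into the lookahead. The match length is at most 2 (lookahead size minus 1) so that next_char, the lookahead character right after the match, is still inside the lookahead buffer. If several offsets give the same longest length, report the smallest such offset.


Try each offset into the search buffer:
  offset=1 (pos 7, char 'e'): match length 0
  offset=2 (pos 6, char 'c'): match length 2
  offset=3 (pos 5, char 'e'): match length 0
  offset=4 (pos 4, char 'c'): match length 2
  offset=5 (pos 3, char 'b'): match length 0
  offset=6 (pos 2, char 'c'): match length 1
  offset=7 (pos 1, char 'c'): match length 1
  offset=8 (pos 0, char 'e'): match length 0
Longest match has length 2, found at offsets 2, 4; take the smallest, offset 2.
next_char = character at position 8 + 2 = 10 -> 'c'

Best match: offset=2, length=2 (matching 'ce' starting at position 6)
LZ77 triple: (2, 2, 'c')


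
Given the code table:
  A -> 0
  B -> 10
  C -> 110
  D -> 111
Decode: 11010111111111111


Decoding:
110 -> C
10 -> B
111 -> D
111 -> D
111 -> D
111 -> D


Result: CBDDDD


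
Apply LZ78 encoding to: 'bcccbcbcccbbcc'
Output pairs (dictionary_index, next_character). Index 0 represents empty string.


LZ78 encoding steps:
Dictionary: {0: ''}
Step 1: w='' (idx 0), next='b' -> output (0, 'b'), add 'b' as idx 1
Step 2: w='' (idx 0), next='c' -> output (0, 'c'), add 'c' as idx 2
Step 3: w='c' (idx 2), next='c' -> output (2, 'c'), add 'cc' as idx 3
Step 4: w='b' (idx 1), next='c' -> output (1, 'c'), add 'bc' as idx 4
Step 5: w='bc' (idx 4), next='c' -> output (4, 'c'), add 'bcc' as idx 5
Step 6: w='c' (idx 2), next='b' -> output (2, 'b'), add 'cb' as idx 6
Step 7: w='bcc' (idx 5), end of input -> output (5, '')


Encoded: [(0, 'b'), (0, 'c'), (2, 'c'), (1, 'c'), (4, 'c'), (2, 'b'), (5, '')]


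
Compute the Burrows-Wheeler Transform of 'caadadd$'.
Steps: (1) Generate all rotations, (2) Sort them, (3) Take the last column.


Rotations (sorted):
  0: $caadadd -> last char: d
  1: aadadd$c -> last char: c
  2: adadd$ca -> last char: a
  3: add$caad -> last char: d
  4: caadadd$ -> last char: $
  5: d$caadad -> last char: d
  6: dadd$caa -> last char: a
  7: dd$caada -> last char: a


BWT = dcad$daa


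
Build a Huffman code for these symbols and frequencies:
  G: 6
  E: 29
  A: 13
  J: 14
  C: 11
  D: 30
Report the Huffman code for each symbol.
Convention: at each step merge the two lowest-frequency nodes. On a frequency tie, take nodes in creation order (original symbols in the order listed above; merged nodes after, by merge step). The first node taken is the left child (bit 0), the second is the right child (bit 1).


Huffman tree construction:
Step 1: Merge G(6) + C(11) = 17
Step 2: Merge A(13) + J(14) = 27
Step 3: Merge (G+C)(17) + (A+J)(27) = 44
Step 4: Merge E(29) + D(30) = 59
Step 5: Merge ((G+C)+(A+J))(44) + (E+D)(59) = 103
Read each symbol's code off the tree from the root (left child = 0, right child = 1).

Codes:
  G: 000 (length 3)
  E: 10 (length 2)
  A: 010 (length 3)
  J: 011 (length 3)
  C: 001 (length 3)
  D: 11 (length 2)
Average code length: 250/103 = 2.4272 bits/symbol


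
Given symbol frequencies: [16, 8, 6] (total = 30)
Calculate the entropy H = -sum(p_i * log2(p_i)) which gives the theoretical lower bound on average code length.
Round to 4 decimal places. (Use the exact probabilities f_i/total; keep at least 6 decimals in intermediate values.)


Per-symbol terms -p_i * log2(p_i) with p_i = f_i/30:
  p = 16/30 = 0.533333: log2(p) = -0.906891, -p*log2(p) = 0.483675
  p = 8/30 = 0.266667: log2(p) = -1.906891, -p*log2(p) = 0.508504
  p = 6/30 = 0.200000: log2(p) = -2.321928, -p*log2(p) = 0.464386
H = 0.483675 + 0.508504 + 0.464386 = 1.456565

H = 1.4566 bits/symbol


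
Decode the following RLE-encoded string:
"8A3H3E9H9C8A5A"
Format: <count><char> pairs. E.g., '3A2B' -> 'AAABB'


Expanding each <count><char> pair:
  8A -> 'AAAAAAAA'
  3H -> 'HHH'
  3E -> 'EEE'
  9H -> 'HHHHHHHHH'
  9C -> 'CCCCCCCCC'
  8A -> 'AAAAAAAA'
  5A -> 'AAAAA'

Decoded = AAAAAAAAHHHEEEHHHHHHHHHCCCCCCCCCAAAAAAAAAAAAA


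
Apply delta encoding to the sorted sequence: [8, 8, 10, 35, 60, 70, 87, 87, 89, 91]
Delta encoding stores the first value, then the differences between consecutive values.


First value: 8
Deltas:
  8 - 8 = 0
  10 - 8 = 2
  35 - 10 = 25
  60 - 35 = 25
  70 - 60 = 10
  87 - 70 = 17
  87 - 87 = 0
  89 - 87 = 2
  91 - 89 = 2


Delta encoded: [8, 0, 2, 25, 25, 10, 17, 0, 2, 2]


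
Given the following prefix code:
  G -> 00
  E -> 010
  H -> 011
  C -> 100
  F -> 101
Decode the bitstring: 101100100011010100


Decoding step by step:
Bits 101 -> F
Bits 100 -> C
Bits 100 -> C
Bits 011 -> H
Bits 010 -> E
Bits 100 -> C


Decoded message: FCCHEC


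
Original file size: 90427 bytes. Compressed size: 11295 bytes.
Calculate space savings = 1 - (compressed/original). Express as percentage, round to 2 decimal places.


ratio = compressed/original = 11295/90427 = 0.124907
savings = 1 - ratio = 1 - 0.124907 = 0.875093
as a percentage: 0.875093 * 100 = 87.51%

Space savings = 1 - 11295/90427 = 87.51%


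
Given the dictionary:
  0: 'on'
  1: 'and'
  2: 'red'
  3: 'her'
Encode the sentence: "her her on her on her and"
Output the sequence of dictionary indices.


Look up each word in the dictionary:
  'her' -> 3
  'her' -> 3
  'on' -> 0
  'her' -> 3
  'on' -> 0
  'her' -> 3
  'and' -> 1

Encoded: [3, 3, 0, 3, 0, 3, 1]


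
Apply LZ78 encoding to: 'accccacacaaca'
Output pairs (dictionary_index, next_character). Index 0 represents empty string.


LZ78 encoding steps:
Dictionary: {0: ''}
Step 1: w='' (idx 0), next='a' -> output (0, 'a'), add 'a' as idx 1
Step 2: w='' (idx 0), next='c' -> output (0, 'c'), add 'c' as idx 2
Step 3: w='c' (idx 2), next='c' -> output (2, 'c'), add 'cc' as idx 3
Step 4: w='c' (idx 2), next='a' -> output (2, 'a'), add 'ca' as idx 4
Step 5: w='ca' (idx 4), next='c' -> output (4, 'c'), add 'cac' as idx 5
Step 6: w='a' (idx 1), next='a' -> output (1, 'a'), add 'aa' as idx 6
Step 7: w='ca' (idx 4), end of input -> output (4, '')


Encoded: [(0, 'a'), (0, 'c'), (2, 'c'), (2, 'a'), (4, 'c'), (1, 'a'), (4, '')]


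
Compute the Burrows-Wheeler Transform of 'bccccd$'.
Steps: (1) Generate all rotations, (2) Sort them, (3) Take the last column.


Rotations (sorted):
  0: $bccccd -> last char: d
  1: bccccd$ -> last char: $
  2: ccccd$b -> last char: b
  3: cccd$bc -> last char: c
  4: ccd$bcc -> last char: c
  5: cd$bccc -> last char: c
  6: d$bcccc -> last char: c


BWT = d$bcccc


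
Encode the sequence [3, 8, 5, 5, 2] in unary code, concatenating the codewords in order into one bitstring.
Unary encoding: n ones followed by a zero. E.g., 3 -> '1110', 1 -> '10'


Encode each number as n ones followed by a terminating 0:
  3 -> 1110 (4 bits)
  8 -> 111111110 (9 bits)
  5 -> 111110 (6 bits)
  5 -> 111110 (6 bits)
  2 -> 110 (3 bits)
Total length = 4 + 9 + 6 + 6 + 3 = 28 bits.

Unary([3, 8, 5, 5, 2]) = 1110111111110111110111110110 (28 bits)


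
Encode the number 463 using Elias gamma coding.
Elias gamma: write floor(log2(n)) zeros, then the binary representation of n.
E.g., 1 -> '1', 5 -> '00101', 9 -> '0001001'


num_bits = floor(log2(463)) + 1 = 9
leading_zeros = num_bits - 1 = 8
binary(463) = 111001111

Elias gamma(463) = '00000000' + '111001111' = 00000000111001111 (17 bits)


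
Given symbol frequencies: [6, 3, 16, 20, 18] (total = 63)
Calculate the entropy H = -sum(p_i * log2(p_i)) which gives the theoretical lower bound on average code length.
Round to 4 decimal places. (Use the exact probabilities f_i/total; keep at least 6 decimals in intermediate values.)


Per-symbol terms -p_i * log2(p_i) with p_i = f_i/63:
  p = 6/63 = 0.095238: log2(p) = -3.392317, -p*log2(p) = 0.323078
  p = 3/63 = 0.047619: log2(p) = -4.392317, -p*log2(p) = 0.209158
  p = 16/63 = 0.253968: log2(p) = -1.977280, -p*log2(p) = 0.502166
  p = 20/63 = 0.317460: log2(p) = -1.655352, -p*log2(p) = 0.525509
  p = 18/63 = 0.285714: log2(p) = -1.807355, -p*log2(p) = 0.516387
H = 0.323078 + 0.209158 + 0.502166 + 0.525509 + 0.516387 = 2.076298

H = 2.0763 bits/symbol


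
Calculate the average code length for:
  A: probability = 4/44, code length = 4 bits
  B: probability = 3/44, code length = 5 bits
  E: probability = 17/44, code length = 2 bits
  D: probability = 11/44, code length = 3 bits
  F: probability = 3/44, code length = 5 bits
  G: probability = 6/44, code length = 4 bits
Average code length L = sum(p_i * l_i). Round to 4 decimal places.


Weighted contributions p_i * l_i:
  A: (4/44) * 4 = 16/44
  B: (3/44) * 5 = 15/44
  E: (17/44) * 2 = 34/44
  D: (11/44) * 3 = 33/44
  F: (3/44) * 5 = 15/44
  G: (6/44) * 4 = 24/44
Sum = (16 + 15 + 34 + 33 + 15 + 24)/44 = 137/44

L = 137/44 = 3.1136 bits/symbol


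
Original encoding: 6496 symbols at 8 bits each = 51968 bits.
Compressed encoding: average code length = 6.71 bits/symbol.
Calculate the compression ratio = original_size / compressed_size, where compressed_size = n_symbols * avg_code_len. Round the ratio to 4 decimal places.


original_size = n_symbols * orig_bits = 6496 * 8 = 51968 bits
compressed_size = n_symbols * avg_code_len = 6496 * 6.71 = 43588.16 bits
ratio = original_size / compressed_size = 51968 / 43588.16 = 1.1923

Compression ratio = 1.1923


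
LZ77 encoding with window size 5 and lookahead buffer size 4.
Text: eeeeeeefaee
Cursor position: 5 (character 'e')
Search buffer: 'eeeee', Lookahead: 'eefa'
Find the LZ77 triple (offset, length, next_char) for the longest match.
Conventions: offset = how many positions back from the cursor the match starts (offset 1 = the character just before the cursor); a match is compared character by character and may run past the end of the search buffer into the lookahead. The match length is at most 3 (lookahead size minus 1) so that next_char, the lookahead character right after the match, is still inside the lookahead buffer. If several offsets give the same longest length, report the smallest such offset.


Try each offset into the search buffer:
  offset=1 (pos 4, char 'e'): match length 2
  offset=2 (pos 3, char 'e'): match length 2
  offset=3 (pos 2, char 'e'): match length 2
  offset=4 (pos 1, char 'e'): match length 2
  offset=5 (pos 0, char 'e'): match length 2
Longest match has length 2, found at offsets 1, 2, 3, 4, 5; take the smallest, offset 1.
next_char = character at position 5 + 2 = 7 -> 'f'

Best match: offset=1, length=2 (matching 'ee' starting at position 4)
LZ77 triple: (1, 2, 'f')


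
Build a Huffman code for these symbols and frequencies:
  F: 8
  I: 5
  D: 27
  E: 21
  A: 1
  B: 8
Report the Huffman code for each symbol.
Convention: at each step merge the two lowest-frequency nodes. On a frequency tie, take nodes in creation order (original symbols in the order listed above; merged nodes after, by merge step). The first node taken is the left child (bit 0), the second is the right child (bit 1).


Huffman tree construction:
Step 1: Merge A(1) + I(5) = 6
Step 2: Merge (A+I)(6) + F(8) = 14
Step 3: Merge B(8) + ((A+I)+F)(14) = 22
Step 4: Merge E(21) + (B+((A+I)+F))(22) = 43
Step 5: Merge D(27) + (E+(B+((A+I)+F)))(43) = 70
Read each symbol's code off the tree from the root (left child = 0, right child = 1).

Codes:
  F: 1111 (length 4)
  I: 11101 (length 5)
  D: 0 (length 1)
  E: 10 (length 2)
  A: 11100 (length 5)
  B: 110 (length 3)
Average code length: 155/70 = 2.2143 bits/symbol


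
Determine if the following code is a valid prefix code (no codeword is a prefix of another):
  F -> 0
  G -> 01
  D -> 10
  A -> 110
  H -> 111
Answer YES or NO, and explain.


Checking each pair (does one codeword prefix another?):
  F='0' vs G='01': prefix -- VIOLATION

NO -- this is NOT a valid prefix code. F (0) is a prefix of G (01).


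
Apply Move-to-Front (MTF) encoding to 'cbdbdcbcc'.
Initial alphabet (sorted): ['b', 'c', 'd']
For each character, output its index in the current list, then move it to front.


MTF encoding:
'c': index 1 in ['b', 'c', 'd'] -> ['c', 'b', 'd']
'b': index 1 in ['c', 'b', 'd'] -> ['b', 'c', 'd']
'd': index 2 in ['b', 'c', 'd'] -> ['d', 'b', 'c']
'b': index 1 in ['d', 'b', 'c'] -> ['b', 'd', 'c']
'd': index 1 in ['b', 'd', 'c'] -> ['d', 'b', 'c']
'c': index 2 in ['d', 'b', 'c'] -> ['c', 'd', 'b']
'b': index 2 in ['c', 'd', 'b'] -> ['b', 'c', 'd']
'c': index 1 in ['b', 'c', 'd'] -> ['c', 'b', 'd']
'c': index 0 in ['c', 'b', 'd'] -> ['c', 'b', 'd']


Output: [1, 1, 2, 1, 1, 2, 2, 1, 0]


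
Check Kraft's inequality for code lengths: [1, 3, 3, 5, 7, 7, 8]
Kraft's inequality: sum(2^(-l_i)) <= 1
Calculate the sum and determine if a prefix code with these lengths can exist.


Sum = 2^(-1) + 2^(-3) + 2^(-3) + 2^(-5) + 2^(-7) + 2^(-7) + 2^(-8)
    = 0.5 + 0.125 + 0.125 + 0.03125 + 0.0078125 + 0.0078125 + 0.00390625
    = 205/256 = 0.80078125
Since 0.80078125 <= 1, Kraft's inequality IS satisfied.
A prefix code with these lengths CAN exist.

Kraft sum = 0.80078125. Satisfied.


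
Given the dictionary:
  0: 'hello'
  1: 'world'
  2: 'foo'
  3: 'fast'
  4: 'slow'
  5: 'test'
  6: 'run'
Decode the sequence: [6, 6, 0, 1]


Look up each index in the dictionary:
  6 -> 'run'
  6 -> 'run'
  0 -> 'hello'
  1 -> 'world'

Decoded: "run run hello world"


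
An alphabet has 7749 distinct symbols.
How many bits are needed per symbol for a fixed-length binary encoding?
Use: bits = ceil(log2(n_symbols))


log2(7749) = 12.9198
Bracket: 2^12 = 4096 < 7749 <= 2^13 = 8192
So ceil(log2(7749)) = 13

bits = ceil(log2(7749)) = ceil(12.9198) = 13 bits


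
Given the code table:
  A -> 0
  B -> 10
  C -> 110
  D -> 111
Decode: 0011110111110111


Decoding:
0 -> A
0 -> A
111 -> D
10 -> B
111 -> D
110 -> C
111 -> D


Result: AADBDCD


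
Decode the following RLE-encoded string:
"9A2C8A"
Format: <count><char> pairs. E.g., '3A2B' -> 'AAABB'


Expanding each <count><char> pair:
  9A -> 'AAAAAAAAA'
  2C -> 'CC'
  8A -> 'AAAAAAAA'

Decoded = AAAAAAAAACCAAAAAAAA


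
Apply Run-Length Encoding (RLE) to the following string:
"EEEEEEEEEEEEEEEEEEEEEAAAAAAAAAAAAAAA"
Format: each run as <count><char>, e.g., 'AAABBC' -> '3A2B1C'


Scanning runs left to right:
  i=0: run of 'E' x 21 -> '21E'
  i=21: run of 'A' x 15 -> '15A'

RLE = 21E15A


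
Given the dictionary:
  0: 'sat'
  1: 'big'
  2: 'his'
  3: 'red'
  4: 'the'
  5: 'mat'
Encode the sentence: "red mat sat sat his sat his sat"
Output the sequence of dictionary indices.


Look up each word in the dictionary:
  'red' -> 3
  'mat' -> 5
  'sat' -> 0
  'sat' -> 0
  'his' -> 2
  'sat' -> 0
  'his' -> 2
  'sat' -> 0

Encoded: [3, 5, 0, 0, 2, 0, 2, 0]


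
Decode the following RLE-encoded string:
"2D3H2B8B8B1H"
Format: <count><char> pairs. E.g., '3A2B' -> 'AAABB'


Expanding each <count><char> pair:
  2D -> 'DD'
  3H -> 'HHH'
  2B -> 'BB'
  8B -> 'BBBBBBBB'
  8B -> 'BBBBBBBB'
  1H -> 'H'

Decoded = DDHHHBBBBBBBBBBBBBBBBBBH


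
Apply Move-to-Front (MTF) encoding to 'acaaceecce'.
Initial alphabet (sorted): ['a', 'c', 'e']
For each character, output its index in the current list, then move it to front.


MTF encoding:
'a': index 0 in ['a', 'c', 'e'] -> ['a', 'c', 'e']
'c': index 1 in ['a', 'c', 'e'] -> ['c', 'a', 'e']
'a': index 1 in ['c', 'a', 'e'] -> ['a', 'c', 'e']
'a': index 0 in ['a', 'c', 'e'] -> ['a', 'c', 'e']
'c': index 1 in ['a', 'c', 'e'] -> ['c', 'a', 'e']
'e': index 2 in ['c', 'a', 'e'] -> ['e', 'c', 'a']
'e': index 0 in ['e', 'c', 'a'] -> ['e', 'c', 'a']
'c': index 1 in ['e', 'c', 'a'] -> ['c', 'e', 'a']
'c': index 0 in ['c', 'e', 'a'] -> ['c', 'e', 'a']
'e': index 1 in ['c', 'e', 'a'] -> ['e', 'c', 'a']


Output: [0, 1, 1, 0, 1, 2, 0, 1, 0, 1]


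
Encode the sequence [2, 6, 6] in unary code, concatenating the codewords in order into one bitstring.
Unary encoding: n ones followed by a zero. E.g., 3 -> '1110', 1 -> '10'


Encode each number as n ones followed by a terminating 0:
  2 -> 110 (3 bits)
  6 -> 1111110 (7 bits)
  6 -> 1111110 (7 bits)
Total length = 3 + 7 + 7 = 17 bits.

Unary([2, 6, 6]) = 11011111101111110 (17 bits)


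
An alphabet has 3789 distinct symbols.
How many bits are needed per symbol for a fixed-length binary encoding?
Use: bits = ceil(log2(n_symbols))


log2(3789) = 11.8876
Bracket: 2^11 = 2048 < 3789 <= 2^12 = 4096
So ceil(log2(3789)) = 12

bits = ceil(log2(3789)) = ceil(11.8876) = 12 bits


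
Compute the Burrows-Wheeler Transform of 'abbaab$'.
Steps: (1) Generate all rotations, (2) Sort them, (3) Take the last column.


Rotations (sorted):
  0: $abbaab -> last char: b
  1: aab$abb -> last char: b
  2: ab$abba -> last char: a
  3: abbaab$ -> last char: $
  4: b$abbaa -> last char: a
  5: baab$ab -> last char: b
  6: bbaab$a -> last char: a


BWT = bba$aba


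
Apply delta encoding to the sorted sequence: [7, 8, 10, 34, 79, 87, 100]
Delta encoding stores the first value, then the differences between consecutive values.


First value: 7
Deltas:
  8 - 7 = 1
  10 - 8 = 2
  34 - 10 = 24
  79 - 34 = 45
  87 - 79 = 8
  100 - 87 = 13


Delta encoded: [7, 1, 2, 24, 45, 8, 13]


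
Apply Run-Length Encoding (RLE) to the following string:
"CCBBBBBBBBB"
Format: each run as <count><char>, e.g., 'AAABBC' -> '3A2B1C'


Scanning runs left to right:
  i=0: run of 'C' x 2 -> '2C'
  i=2: run of 'B' x 9 -> '9B'

RLE = 2C9B


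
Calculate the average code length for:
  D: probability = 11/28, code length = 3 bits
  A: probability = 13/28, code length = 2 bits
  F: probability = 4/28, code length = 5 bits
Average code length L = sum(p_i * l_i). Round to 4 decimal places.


Weighted contributions p_i * l_i:
  D: (11/28) * 3 = 33/28
  A: (13/28) * 2 = 26/28
  F: (4/28) * 5 = 20/28
Sum = (33 + 26 + 20)/28 = 79/28

L = 79/28 = 2.8214 bits/symbol


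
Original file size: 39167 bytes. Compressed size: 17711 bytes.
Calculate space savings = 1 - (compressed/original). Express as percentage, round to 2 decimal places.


ratio = compressed/original = 17711/39167 = 0.452192
savings = 1 - ratio = 1 - 0.452192 = 0.547808
as a percentage: 0.547808 * 100 = 54.78%

Space savings = 1 - 17711/39167 = 54.78%


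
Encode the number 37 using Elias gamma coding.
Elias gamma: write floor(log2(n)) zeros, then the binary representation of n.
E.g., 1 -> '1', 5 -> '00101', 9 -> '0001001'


num_bits = floor(log2(37)) + 1 = 6
leading_zeros = num_bits - 1 = 5
binary(37) = 100101

Elias gamma(37) = '00000' + '100101' = 00000100101 (11 bits)


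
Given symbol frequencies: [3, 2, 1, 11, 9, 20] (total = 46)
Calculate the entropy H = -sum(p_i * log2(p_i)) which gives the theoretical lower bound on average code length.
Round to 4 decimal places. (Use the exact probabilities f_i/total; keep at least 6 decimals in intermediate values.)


Per-symbol terms -p_i * log2(p_i) with p_i = f_i/46:
  p = 3/46 = 0.065217: log2(p) = -3.938599, -p*log2(p) = 0.256865
  p = 2/46 = 0.043478: log2(p) = -4.523562, -p*log2(p) = 0.196677
  p = 1/46 = 0.021739: log2(p) = -5.523562, -p*log2(p) = 0.120077
  p = 11/46 = 0.239130: log2(p) = -2.064130, -p*log2(p) = 0.493596
  p = 9/46 = 0.195652: log2(p) = -2.353637, -p*log2(p) = 0.460494
  p = 20/46 = 0.434783: log2(p) = -1.201634, -p*log2(p) = 0.522450
H = 0.256865 + 0.196677 + 0.120077 + 0.493596 + 0.460494 + 0.522450 = 2.050159

H = 2.0502 bits/symbol


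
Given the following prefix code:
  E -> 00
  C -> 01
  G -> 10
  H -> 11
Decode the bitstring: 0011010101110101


Decoding step by step:
Bits 00 -> E
Bits 11 -> H
Bits 01 -> C
Bits 01 -> C
Bits 01 -> C
Bits 11 -> H
Bits 01 -> C
Bits 01 -> C


Decoded message: EHCCCHCC


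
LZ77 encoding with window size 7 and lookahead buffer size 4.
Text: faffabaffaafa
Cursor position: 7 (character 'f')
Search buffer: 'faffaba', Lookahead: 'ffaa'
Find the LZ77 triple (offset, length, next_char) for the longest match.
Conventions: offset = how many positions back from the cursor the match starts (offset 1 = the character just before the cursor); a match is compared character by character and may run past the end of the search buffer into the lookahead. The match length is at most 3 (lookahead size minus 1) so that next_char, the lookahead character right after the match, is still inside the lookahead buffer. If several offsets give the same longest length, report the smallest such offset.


Try each offset into the search buffer:
  offset=1 (pos 6, char 'a'): match length 0
  offset=2 (pos 5, char 'b'): match length 0
  offset=3 (pos 4, char 'a'): match length 0
  offset=4 (pos 3, char 'f'): match length 1
  offset=5 (pos 2, char 'f'): match length 3
  offset=6 (pos 1, char 'a'): match length 0
  offset=7 (pos 0, char 'f'): match length 1
Longest match has length 3 at offset 5.
next_char = character at position 7 + 3 = 10 -> 'a'

Best match: offset=5, length=3 (matching 'ffa' starting at position 2)
LZ77 triple: (5, 3, 'a')


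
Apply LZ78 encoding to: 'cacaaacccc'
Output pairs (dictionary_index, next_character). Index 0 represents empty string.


LZ78 encoding steps:
Dictionary: {0: ''}
Step 1: w='' (idx 0), next='c' -> output (0, 'c'), add 'c' as idx 1
Step 2: w='' (idx 0), next='a' -> output (0, 'a'), add 'a' as idx 2
Step 3: w='c' (idx 1), next='a' -> output (1, 'a'), add 'ca' as idx 3
Step 4: w='a' (idx 2), next='a' -> output (2, 'a'), add 'aa' as idx 4
Step 5: w='c' (idx 1), next='c' -> output (1, 'c'), add 'cc' as idx 5
Step 6: w='cc' (idx 5), end of input -> output (5, '')


Encoded: [(0, 'c'), (0, 'a'), (1, 'a'), (2, 'a'), (1, 'c'), (5, '')]


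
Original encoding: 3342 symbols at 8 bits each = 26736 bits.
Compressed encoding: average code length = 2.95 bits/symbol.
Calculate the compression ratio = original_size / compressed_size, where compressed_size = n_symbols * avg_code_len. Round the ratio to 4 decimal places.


original_size = n_symbols * orig_bits = 3342 * 8 = 26736 bits
compressed_size = n_symbols * avg_code_len = 3342 * 2.95 = 9858.9 bits
ratio = original_size / compressed_size = 26736 / 9858.9 = 2.7119

Compression ratio = 2.7119


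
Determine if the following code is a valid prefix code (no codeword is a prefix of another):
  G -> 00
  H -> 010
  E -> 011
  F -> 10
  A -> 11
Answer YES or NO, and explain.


Checking each pair (does one codeword prefix another?):
  G='00' vs H='010': no prefix
  G='00' vs E='011': no prefix
  G='00' vs F='10': no prefix
  G='00' vs A='11': no prefix
  H='010' vs G='00': no prefix
  H='010' vs E='011': no prefix
  H='010' vs F='10': no prefix
  H='010' vs A='11': no prefix
  E='011' vs G='00': no prefix
  E='011' vs H='010': no prefix
  E='011' vs F='10': no prefix
  E='011' vs A='11': no prefix
  F='10' vs G='00': no prefix
  F='10' vs H='010': no prefix
  F='10' vs E='011': no prefix
  F='10' vs A='11': no prefix
  A='11' vs G='00': no prefix
  A='11' vs H='010': no prefix
  A='11' vs E='011': no prefix
  A='11' vs F='10': no prefix
No violation found over all pairs.

YES -- this is a valid prefix code. No codeword is a prefix of any other codeword.


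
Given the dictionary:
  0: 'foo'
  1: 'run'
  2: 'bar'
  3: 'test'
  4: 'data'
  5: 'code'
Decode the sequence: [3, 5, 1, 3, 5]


Look up each index in the dictionary:
  3 -> 'test'
  5 -> 'code'
  1 -> 'run'
  3 -> 'test'
  5 -> 'code'

Decoded: "test code run test code"


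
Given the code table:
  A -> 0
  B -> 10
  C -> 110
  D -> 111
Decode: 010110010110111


Decoding:
0 -> A
10 -> B
110 -> C
0 -> A
10 -> B
110 -> C
111 -> D


Result: ABCABCD


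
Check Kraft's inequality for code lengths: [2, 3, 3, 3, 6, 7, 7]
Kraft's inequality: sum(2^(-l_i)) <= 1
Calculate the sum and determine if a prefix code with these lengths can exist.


Sum = 2^(-2) + 2^(-3) + 2^(-3) + 2^(-3) + 2^(-6) + 2^(-7) + 2^(-7)
    = 0.25 + 0.125 + 0.125 + 0.125 + 0.015625 + 0.0078125 + 0.0078125
    = 84/128 = 0.65625
Since 0.65625 <= 1, Kraft's inequality IS satisfied.
A prefix code with these lengths CAN exist.

Kraft sum = 0.65625. Satisfied.


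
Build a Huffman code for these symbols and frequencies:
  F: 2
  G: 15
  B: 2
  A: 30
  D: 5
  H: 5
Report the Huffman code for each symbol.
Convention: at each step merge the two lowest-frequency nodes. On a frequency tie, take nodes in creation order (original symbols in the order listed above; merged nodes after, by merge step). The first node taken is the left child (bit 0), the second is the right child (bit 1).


Huffman tree construction:
Step 1: Merge F(2) + B(2) = 4
Step 2: Merge (F+B)(4) + D(5) = 9
Step 3: Merge H(5) + ((F+B)+D)(9) = 14
Step 4: Merge (H+((F+B)+D))(14) + G(15) = 29
Step 5: Merge ((H+((F+B)+D))+G)(29) + A(30) = 59
Read each symbol's code off the tree from the root (left child = 0, right child = 1).

Codes:
  F: 00100 (length 5)
  G: 01 (length 2)
  B: 00101 (length 5)
  A: 1 (length 1)
  D: 0011 (length 4)
  H: 000 (length 3)
Average code length: 115/59 = 1.9492 bits/symbol
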